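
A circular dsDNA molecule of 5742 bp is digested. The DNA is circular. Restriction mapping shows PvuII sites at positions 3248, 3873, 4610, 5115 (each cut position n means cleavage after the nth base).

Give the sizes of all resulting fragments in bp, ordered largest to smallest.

Circular molecule, 4 cuts → 4 fragments:
  3873 − 3248 = 625 bp
  4610 − 3873 = 737 bp
  5115 − 4610 = 505 bp
  wrap: 5742 − 5115 + 3248 = 3875 bp
Sorted largest to smallest: 3875, 737, 625, 505 bp.

3875, 737, 625, 505 bp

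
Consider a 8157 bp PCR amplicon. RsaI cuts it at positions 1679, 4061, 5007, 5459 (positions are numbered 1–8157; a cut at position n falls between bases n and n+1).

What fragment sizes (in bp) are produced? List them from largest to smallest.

Linear molecule, 4 cuts → 5 fragments:
  1679 − 0 = 1679 bp
  4061 − 1679 = 2382 bp
  5007 − 4061 = 946 bp
  5459 − 5007 = 452 bp
  8157 − 5459 = 2698 bp
Sorted largest to smallest: 2698, 2382, 1679, 946, 452 bp.

2698, 2382, 1679, 946, 452 bp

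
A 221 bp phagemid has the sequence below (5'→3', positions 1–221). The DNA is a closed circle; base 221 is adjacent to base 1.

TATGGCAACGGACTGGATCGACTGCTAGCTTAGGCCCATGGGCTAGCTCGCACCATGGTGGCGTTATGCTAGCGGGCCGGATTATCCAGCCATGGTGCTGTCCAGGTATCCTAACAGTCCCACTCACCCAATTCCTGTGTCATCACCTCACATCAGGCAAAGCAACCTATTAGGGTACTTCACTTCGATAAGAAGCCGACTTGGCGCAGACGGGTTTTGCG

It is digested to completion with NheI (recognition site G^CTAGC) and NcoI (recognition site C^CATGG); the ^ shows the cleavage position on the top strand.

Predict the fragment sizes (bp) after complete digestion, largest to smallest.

NheI sites (GCTAGC) start at positions 24, 42, 68.
NheI cuts after the first base of each site, so after positions 24, 42, 68.
NcoI sites (CCATGG) start at positions 36, 53, 90.
NcoI cuts after the first base of each site, so after positions 36, 53, 90.
Combined cut positions: 24, 36, 42, 53, 68, 90.
Circular molecule, 6 cuts → 6 fragments:
  25–36 → 12 bp
  37–42 → 6 bp
  43–53 → 11 bp
  54–68 → 15 bp
  69–90 → 22 bp
  91–221 then 1–24 → 131 + 24 = 155 bp
Sorted largest to smallest: 155, 22, 15, 12, 11, 6 bp.

155, 22, 15, 12, 11, 6 bp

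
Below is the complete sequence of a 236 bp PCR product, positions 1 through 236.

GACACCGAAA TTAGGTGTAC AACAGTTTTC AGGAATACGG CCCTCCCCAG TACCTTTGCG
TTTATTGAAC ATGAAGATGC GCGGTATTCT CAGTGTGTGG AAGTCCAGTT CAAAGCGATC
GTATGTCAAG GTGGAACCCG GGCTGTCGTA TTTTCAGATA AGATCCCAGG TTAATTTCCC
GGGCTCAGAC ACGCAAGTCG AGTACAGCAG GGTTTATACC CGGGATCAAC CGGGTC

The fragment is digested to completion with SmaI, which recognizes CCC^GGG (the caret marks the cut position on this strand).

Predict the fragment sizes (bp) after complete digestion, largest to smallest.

SmaI sites (CCCGGG) start at positions 137, 178, 219.
SmaI cuts after base 3 of each site, so after positions 139, 180, 221.
Linear molecule, 3 cuts → 4 fragments:
  1–139 → 139 bp
  140–180 → 41 bp
  181–221 → 41 bp
  222–236 → 15 bp
Sorted largest to smallest: 139, 41, 41, 15 bp.

139, 41, 41, 15 bp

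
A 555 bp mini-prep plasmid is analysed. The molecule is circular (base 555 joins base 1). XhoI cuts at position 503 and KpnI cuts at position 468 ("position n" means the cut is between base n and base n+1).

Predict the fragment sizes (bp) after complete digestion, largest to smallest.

520, 35 bp

Combined cut positions (sorted): 468, 503.
Circular molecule, 2 cuts → 2 fragments:
  503 − 468 = 35 bp
  wrap: 555 − 503 + 468 = 520 bp
Sorted largest to smallest: 520, 35 bp.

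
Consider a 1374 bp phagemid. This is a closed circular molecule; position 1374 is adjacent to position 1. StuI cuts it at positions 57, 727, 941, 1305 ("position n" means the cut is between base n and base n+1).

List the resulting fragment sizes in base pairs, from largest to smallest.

670, 364, 214, 126 bp

Circular molecule, 4 cuts → 4 fragments:
  727 − 57 = 670 bp
  941 − 727 = 214 bp
  1305 − 941 = 364 bp
  wrap: 1374 − 1305 + 57 = 126 bp
Sorted largest to smallest: 670, 364, 214, 126 bp.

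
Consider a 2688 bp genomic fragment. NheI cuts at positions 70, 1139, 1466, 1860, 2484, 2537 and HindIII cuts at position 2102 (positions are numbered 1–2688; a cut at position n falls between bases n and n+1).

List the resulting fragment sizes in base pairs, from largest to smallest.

Combined cut positions (sorted): 70, 1139, 1466, 1860, 2102, 2484, 2537.
Linear molecule, 7 cuts → 8 fragments:
  70 − 0 = 70 bp
  1139 − 70 = 1069 bp
  1466 − 1139 = 327 bp
  1860 − 1466 = 394 bp
  2102 − 1860 = 242 bp
  2484 − 2102 = 382 bp
  2537 − 2484 = 53 bp
  2688 − 2537 = 151 bp
Sorted largest to smallest: 1069, 394, 382, 327, 242, 151, 70, 53 bp.

1069, 394, 382, 327, 242, 151, 70, 53 bp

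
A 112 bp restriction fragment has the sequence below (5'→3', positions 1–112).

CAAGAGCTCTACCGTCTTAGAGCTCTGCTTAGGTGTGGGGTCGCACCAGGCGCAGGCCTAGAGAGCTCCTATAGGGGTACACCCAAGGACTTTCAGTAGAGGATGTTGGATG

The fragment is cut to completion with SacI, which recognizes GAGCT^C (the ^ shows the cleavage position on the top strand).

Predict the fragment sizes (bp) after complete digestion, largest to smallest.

45, 43, 16, 8 bp

SacI sites (GAGCTC) start at positions 4, 20, 63.
SacI cuts after base 5 of each site (before the last base), so after positions 8, 24, 67.
Linear molecule, 3 cuts → 4 fragments:
  1–8 → 8 bp
  9–24 → 16 bp
  25–67 → 43 bp
  68–112 → 45 bp
Sorted largest to smallest: 45, 43, 16, 8 bp.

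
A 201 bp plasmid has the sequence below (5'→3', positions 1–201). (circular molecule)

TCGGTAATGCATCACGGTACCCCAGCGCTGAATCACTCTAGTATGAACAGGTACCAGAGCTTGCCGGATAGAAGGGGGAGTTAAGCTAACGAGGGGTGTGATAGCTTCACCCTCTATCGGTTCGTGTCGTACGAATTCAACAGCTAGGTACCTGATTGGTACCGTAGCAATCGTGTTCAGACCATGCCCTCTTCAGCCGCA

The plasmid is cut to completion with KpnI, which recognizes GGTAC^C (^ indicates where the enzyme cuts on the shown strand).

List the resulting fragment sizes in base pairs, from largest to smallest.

97, 59, 34, 11 bp

KpnI sites (GGTACC) start at positions 16, 50, 147, 158.
KpnI cuts after base 5 of each site (before the last base), so after positions 20, 54, 151, 162.
Circular molecule, 4 cuts → 4 fragments:
  21–54 → 34 bp
  55–151 → 97 bp
  152–162 → 11 bp
  163–201 then 1–20 → 39 + 20 = 59 bp
Sorted largest to smallest: 97, 59, 34, 11 bp.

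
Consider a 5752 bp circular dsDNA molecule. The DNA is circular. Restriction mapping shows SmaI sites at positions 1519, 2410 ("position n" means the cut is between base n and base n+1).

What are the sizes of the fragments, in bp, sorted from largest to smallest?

Circular molecule, 2 cuts → 2 fragments:
  2410 − 1519 = 891 bp
  wrap: 5752 − 2410 + 1519 = 4861 bp
Sorted largest to smallest: 4861, 891 bp.

4861, 891 bp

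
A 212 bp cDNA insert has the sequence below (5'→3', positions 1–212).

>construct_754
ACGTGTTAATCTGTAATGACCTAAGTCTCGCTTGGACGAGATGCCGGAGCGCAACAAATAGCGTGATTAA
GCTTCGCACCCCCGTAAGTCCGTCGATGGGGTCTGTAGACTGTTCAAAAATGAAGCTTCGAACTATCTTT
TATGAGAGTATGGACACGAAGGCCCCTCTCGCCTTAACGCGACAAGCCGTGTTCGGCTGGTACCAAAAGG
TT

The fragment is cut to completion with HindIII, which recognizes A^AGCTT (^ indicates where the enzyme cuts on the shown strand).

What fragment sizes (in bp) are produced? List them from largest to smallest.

HindIII sites (AAGCTT) start at positions 69, 123.
HindIII cuts after the first base of each site, so after positions 69, 123.
Linear molecule, 2 cuts → 3 fragments:
  1–69 → 69 bp
  70–123 → 54 bp
  124–212 → 89 bp
Sorted largest to smallest: 89, 69, 54 bp.

89, 69, 54 bp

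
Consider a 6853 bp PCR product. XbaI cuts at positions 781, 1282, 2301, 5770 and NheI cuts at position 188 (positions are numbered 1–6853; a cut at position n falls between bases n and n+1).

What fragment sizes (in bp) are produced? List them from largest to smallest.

Combined cut positions (sorted): 188, 781, 1282, 2301, 5770.
Linear molecule, 5 cuts → 6 fragments:
  188 − 0 = 188 bp
  781 − 188 = 593 bp
  1282 − 781 = 501 bp
  2301 − 1282 = 1019 bp
  5770 − 2301 = 3469 bp
  6853 − 5770 = 1083 bp
Sorted largest to smallest: 3469, 1083, 1019, 593, 501, 188 bp.

3469, 1083, 1019, 593, 501, 188 bp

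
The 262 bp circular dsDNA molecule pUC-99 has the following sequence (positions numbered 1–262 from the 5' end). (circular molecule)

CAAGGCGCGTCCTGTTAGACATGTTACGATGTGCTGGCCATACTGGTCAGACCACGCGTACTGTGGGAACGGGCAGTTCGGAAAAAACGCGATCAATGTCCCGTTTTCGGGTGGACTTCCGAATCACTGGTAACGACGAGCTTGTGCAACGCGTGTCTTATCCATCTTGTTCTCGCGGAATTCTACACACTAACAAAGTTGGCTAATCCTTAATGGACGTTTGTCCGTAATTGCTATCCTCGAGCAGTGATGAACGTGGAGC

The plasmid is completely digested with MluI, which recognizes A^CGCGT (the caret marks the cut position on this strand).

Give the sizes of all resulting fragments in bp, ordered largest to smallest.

167, 95 bp

MluI sites (ACGCGT) start at positions 54, 149.
MluI cuts after the first base of each site, so after positions 54, 149.
Circular molecule, 2 cuts → 2 fragments:
  55–149 → 95 bp
  150–262 then 1–54 → 113 + 54 = 167 bp
Sorted largest to smallest: 167, 95 bp.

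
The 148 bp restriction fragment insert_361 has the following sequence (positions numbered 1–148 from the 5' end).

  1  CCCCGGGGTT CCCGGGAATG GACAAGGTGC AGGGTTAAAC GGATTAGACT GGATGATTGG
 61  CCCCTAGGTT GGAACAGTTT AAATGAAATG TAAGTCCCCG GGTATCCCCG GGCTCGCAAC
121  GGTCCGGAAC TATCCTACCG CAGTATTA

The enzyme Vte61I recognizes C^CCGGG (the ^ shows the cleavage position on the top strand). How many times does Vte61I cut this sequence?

4

CCCGGG occurs starting at positions 2, 11, 97, 107.
Vte61I cuts at 4 sites.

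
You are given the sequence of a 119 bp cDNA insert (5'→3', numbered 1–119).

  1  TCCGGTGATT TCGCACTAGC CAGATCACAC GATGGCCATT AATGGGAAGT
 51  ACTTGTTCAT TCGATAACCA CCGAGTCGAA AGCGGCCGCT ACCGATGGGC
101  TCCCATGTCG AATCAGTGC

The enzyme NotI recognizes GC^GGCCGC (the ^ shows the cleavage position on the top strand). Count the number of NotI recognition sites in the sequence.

1

GCGGCCGC occurs starting at position 82.
NotI cuts at 1 site.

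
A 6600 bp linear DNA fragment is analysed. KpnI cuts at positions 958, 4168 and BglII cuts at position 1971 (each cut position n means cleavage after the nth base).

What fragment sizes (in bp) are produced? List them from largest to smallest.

Combined cut positions (sorted): 958, 1971, 4168.
Linear molecule, 3 cuts → 4 fragments:
  958 − 0 = 958 bp
  1971 − 958 = 1013 bp
  4168 − 1971 = 2197 bp
  6600 − 4168 = 2432 bp
Sorted largest to smallest: 2432, 2197, 1013, 958 bp.

2432, 2197, 1013, 958 bp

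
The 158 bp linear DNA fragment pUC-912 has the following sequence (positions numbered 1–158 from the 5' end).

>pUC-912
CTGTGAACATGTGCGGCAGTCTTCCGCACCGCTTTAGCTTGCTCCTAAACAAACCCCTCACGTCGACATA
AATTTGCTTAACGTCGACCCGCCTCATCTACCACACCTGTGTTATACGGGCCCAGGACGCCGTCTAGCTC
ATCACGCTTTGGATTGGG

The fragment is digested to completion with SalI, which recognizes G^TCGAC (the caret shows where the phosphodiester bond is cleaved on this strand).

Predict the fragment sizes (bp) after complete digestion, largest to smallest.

75, 62, 21 bp

SalI sites (GTCGAC) start at positions 62, 83.
SalI cuts after the first base of each site, so after positions 62, 83.
Linear molecule, 2 cuts → 3 fragments:
  1–62 → 62 bp
  63–83 → 21 bp
  84–158 → 75 bp
Sorted largest to smallest: 75, 62, 21 bp.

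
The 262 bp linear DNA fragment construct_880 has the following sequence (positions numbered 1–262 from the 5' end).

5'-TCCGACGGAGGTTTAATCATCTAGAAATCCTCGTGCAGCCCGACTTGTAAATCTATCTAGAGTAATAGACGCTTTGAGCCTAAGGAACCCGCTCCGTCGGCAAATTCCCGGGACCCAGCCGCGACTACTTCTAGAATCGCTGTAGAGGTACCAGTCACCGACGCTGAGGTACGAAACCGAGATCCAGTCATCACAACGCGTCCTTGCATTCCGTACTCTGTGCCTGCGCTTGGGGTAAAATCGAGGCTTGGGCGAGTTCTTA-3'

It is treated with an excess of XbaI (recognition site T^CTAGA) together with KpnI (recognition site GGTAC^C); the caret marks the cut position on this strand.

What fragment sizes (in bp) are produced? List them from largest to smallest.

XbaI sites (TCTAGA) start at positions 20, 56, 130.
XbaI cuts after the first base of each site, so after positions 20, 56, 130.
The KpnI site (GGTACC) starts at position 147.
KpnI cuts after base 5 of each site (before the last base), so after position 151.
Combined cut positions: 20, 56, 130, 151.
Linear molecule, 4 cuts → 5 fragments:
  1–20 → 20 bp
  21–56 → 36 bp
  57–130 → 74 bp
  131–151 → 21 bp
  152–262 → 111 bp
Sorted largest to smallest: 111, 74, 36, 21, 20 bp.

111, 74, 36, 21, 20 bp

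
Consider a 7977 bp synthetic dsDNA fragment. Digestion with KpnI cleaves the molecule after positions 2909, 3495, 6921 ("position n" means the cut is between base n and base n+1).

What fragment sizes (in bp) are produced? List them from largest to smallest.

Linear molecule, 3 cuts → 4 fragments:
  2909 − 0 = 2909 bp
  3495 − 2909 = 586 bp
  6921 − 3495 = 3426 bp
  7977 − 6921 = 1056 bp
Sorted largest to smallest: 3426, 2909, 1056, 586 bp.

3426, 2909, 1056, 586 bp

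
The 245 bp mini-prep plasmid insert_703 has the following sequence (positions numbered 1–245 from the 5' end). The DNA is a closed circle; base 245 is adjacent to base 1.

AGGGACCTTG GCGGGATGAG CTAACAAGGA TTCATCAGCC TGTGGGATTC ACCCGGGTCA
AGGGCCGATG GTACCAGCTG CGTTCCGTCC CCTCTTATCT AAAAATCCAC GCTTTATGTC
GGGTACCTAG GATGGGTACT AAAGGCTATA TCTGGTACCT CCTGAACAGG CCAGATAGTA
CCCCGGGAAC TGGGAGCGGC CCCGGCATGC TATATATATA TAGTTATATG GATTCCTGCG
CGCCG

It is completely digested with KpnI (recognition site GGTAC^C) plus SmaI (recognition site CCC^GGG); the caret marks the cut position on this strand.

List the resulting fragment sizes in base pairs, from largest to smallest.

KpnI sites (GGTACC) start at positions 70, 122, 154.
KpnI cuts after base 5 of each site (before the last base), so after positions 74, 126, 158.
SmaI sites (CCCGGG) start at positions 52, 182.
SmaI cuts after base 3 of each site, so after positions 54, 184.
Combined cut positions: 54, 74, 126, 158, 184.
Circular molecule, 5 cuts → 5 fragments:
  55–74 → 20 bp
  75–126 → 52 bp
  127–158 → 32 bp
  159–184 → 26 bp
  185–245 then 1–54 → 61 + 54 = 115 bp
Sorted largest to smallest: 115, 52, 32, 26, 20 bp.

115, 52, 32, 26, 20 bp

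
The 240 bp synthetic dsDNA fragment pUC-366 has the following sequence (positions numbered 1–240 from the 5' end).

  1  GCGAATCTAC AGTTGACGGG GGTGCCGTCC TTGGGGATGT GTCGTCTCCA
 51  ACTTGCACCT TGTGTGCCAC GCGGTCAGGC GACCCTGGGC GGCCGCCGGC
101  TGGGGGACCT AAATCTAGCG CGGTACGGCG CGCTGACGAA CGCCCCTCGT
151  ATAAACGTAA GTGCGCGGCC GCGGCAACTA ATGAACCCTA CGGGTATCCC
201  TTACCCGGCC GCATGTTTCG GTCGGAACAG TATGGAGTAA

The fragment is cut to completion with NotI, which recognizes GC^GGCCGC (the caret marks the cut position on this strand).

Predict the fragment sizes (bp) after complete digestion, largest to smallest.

90, 76, 74 bp

NotI sites (GCGGCCGC) start at positions 89, 165.
NotI cuts after base 2 of each site, so after positions 90, 166.
Linear molecule, 2 cuts → 3 fragments:
  1–90 → 90 bp
  91–166 → 76 bp
  167–240 → 74 bp
Sorted largest to smallest: 90, 76, 74 bp.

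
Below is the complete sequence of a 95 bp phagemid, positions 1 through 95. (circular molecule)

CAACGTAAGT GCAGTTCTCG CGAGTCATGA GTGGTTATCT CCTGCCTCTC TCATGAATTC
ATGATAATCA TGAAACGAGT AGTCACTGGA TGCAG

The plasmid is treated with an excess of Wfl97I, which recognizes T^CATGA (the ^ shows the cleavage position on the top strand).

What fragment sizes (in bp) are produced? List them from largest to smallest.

52, 26, 9, 8 bp

Wfl97I sites (TCATGA) start at positions 25, 51, 59, 68.
Wfl97I cuts after the first base of each site, so after positions 25, 51, 59, 68.
Circular molecule, 4 cuts → 4 fragments:
  26–51 → 26 bp
  52–59 → 8 bp
  60–68 → 9 bp
  69–95 then 1–25 → 27 + 25 = 52 bp
Sorted largest to smallest: 52, 26, 9, 8 bp.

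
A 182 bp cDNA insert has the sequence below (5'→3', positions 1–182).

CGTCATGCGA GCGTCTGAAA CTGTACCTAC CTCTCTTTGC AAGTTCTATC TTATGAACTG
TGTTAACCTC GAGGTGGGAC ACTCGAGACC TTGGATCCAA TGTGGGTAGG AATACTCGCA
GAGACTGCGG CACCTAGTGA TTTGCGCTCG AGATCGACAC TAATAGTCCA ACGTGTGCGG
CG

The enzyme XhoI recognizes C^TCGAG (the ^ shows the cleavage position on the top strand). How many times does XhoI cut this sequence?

CTCGAG occurs starting at positions 68, 82, 147.
XhoI cuts at 3 sites.

3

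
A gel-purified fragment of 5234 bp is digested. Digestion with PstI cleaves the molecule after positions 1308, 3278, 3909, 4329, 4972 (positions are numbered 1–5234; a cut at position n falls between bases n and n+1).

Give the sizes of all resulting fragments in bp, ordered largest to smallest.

1970, 1308, 643, 631, 420, 262 bp

Linear molecule, 5 cuts → 6 fragments:
  1308 − 0 = 1308 bp
  3278 − 1308 = 1970 bp
  3909 − 3278 = 631 bp
  4329 − 3909 = 420 bp
  4972 − 4329 = 643 bp
  5234 − 4972 = 262 bp
Sorted largest to smallest: 1970, 1308, 643, 631, 420, 262 bp.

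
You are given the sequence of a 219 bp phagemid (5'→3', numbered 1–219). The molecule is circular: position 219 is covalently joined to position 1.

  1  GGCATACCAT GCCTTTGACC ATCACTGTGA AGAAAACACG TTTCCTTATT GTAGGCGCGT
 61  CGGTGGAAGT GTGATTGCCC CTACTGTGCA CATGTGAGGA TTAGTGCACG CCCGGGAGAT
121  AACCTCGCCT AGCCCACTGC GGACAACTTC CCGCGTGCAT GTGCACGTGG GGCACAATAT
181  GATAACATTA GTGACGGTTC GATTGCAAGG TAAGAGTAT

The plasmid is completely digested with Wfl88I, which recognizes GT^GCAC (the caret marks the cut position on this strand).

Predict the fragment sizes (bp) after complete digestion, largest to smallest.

144, 57, 18 bp

Wfl88I sites (GTGCAC) start at positions 86, 104, 161.
Wfl88I cuts after base 2 of each site, so after positions 87, 105, 162.
Circular molecule, 3 cuts → 3 fragments:
  88–105 → 18 bp
  106–162 → 57 bp
  163–219 then 1–87 → 57 + 87 = 144 bp
Sorted largest to smallest: 144, 57, 18 bp.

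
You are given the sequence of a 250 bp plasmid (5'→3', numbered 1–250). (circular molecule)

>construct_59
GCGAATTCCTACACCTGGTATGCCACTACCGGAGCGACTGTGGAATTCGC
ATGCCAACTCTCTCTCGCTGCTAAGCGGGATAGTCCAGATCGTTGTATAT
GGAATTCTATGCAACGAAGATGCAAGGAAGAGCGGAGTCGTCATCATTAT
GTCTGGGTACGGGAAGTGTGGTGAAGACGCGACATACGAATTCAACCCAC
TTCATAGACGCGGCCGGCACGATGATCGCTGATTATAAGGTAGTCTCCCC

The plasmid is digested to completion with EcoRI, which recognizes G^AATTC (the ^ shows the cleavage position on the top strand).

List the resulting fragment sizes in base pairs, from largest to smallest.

EcoRI sites (GAATTC) start at positions 3, 43, 102, 188.
EcoRI cuts after the first base of each site, so after positions 3, 43, 102, 188.
Circular molecule, 4 cuts → 4 fragments:
  4–43 → 40 bp
  44–102 → 59 bp
  103–188 → 86 bp
  189–250 then 1–3 → 62 + 3 = 65 bp
Sorted largest to smallest: 86, 65, 59, 40 bp.

86, 65, 59, 40 bp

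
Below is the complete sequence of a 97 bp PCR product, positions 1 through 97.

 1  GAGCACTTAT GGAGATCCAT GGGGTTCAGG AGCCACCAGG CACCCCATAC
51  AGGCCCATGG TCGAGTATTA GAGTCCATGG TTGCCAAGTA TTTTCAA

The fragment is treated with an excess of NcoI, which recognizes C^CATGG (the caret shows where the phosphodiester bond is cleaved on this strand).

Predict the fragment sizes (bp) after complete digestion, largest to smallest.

NcoI sites (CCATGG) start at positions 17, 55, 75.
NcoI cuts after the first base of each site, so after positions 17, 55, 75.
Linear molecule, 3 cuts → 4 fragments:
  1–17 → 17 bp
  18–55 → 38 bp
  56–75 → 20 bp
  76–97 → 22 bp
Sorted largest to smallest: 38, 22, 20, 17 bp.

38, 22, 20, 17 bp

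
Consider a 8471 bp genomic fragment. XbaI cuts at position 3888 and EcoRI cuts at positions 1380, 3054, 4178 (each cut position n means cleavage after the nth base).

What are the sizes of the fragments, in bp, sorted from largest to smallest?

4293, 1674, 1380, 834, 290 bp

Combined cut positions (sorted): 1380, 3054, 3888, 4178.
Linear molecule, 4 cuts → 5 fragments:
  1380 − 0 = 1380 bp
  3054 − 1380 = 1674 bp
  3888 − 3054 = 834 bp
  4178 − 3888 = 290 bp
  8471 − 4178 = 4293 bp
Sorted largest to smallest: 4293, 1674, 1380, 834, 290 bp.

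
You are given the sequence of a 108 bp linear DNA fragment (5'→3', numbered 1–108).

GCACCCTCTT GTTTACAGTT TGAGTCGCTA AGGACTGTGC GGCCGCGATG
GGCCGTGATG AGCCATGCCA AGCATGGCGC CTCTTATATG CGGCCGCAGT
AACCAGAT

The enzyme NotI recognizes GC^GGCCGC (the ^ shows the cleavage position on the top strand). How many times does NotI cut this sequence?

2

GCGGCCGC occurs starting at positions 39, 90.
NotI cuts at 2 sites.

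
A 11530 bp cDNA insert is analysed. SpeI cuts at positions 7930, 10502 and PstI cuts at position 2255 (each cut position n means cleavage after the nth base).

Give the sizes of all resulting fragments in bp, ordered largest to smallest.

Combined cut positions (sorted): 2255, 7930, 10502.
Linear molecule, 3 cuts → 4 fragments:
  2255 − 0 = 2255 bp
  7930 − 2255 = 5675 bp
  10502 − 7930 = 2572 bp
  11530 − 10502 = 1028 bp
Sorted largest to smallest: 5675, 2572, 2255, 1028 bp.

5675, 2572, 2255, 1028 bp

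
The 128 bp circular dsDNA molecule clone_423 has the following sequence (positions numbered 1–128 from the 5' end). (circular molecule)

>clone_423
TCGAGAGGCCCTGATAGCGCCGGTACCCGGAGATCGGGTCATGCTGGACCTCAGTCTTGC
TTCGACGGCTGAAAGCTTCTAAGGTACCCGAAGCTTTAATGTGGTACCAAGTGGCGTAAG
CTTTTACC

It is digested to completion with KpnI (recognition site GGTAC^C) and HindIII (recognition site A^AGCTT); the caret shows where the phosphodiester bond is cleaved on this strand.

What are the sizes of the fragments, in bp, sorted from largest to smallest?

KpnI sites (GGTACC) start at positions 22, 83, 103.
KpnI cuts after base 5 of each site (before the last base), so after positions 26, 87, 107.
HindIII sites (AAGCTT) start at positions 73, 91, 118.
HindIII cuts after the first base of each site, so after positions 73, 91, 118.
Combined cut positions: 26, 73, 87, 91, 107, 118.
Circular molecule, 6 cuts → 6 fragments:
  27–73 → 47 bp
  74–87 → 14 bp
  88–91 → 4 bp
  92–107 → 16 bp
  108–118 → 11 bp
  119–128 then 1–26 → 10 + 26 = 36 bp
Sorted largest to smallest: 47, 36, 16, 14, 11, 4 bp.

47, 36, 16, 14, 11, 4 bp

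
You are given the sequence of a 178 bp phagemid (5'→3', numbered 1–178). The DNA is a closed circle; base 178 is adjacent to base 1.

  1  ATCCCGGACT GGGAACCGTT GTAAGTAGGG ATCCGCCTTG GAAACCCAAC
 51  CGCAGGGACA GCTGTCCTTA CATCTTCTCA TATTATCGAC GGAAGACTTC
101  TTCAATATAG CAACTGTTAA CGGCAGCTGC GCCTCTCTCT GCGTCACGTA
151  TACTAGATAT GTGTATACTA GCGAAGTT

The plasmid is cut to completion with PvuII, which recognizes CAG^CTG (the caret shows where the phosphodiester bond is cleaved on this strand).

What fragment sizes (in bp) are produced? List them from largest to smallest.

PvuII sites (CAGCTG) start at positions 59, 124.
PvuII cuts after base 3 of each site, so after positions 61, 126.
Circular molecule, 2 cuts → 2 fragments:
  62–126 → 65 bp
  127–178 then 1–61 → 52 + 61 = 113 bp
Sorted largest to smallest: 113, 65 bp.

113, 65 bp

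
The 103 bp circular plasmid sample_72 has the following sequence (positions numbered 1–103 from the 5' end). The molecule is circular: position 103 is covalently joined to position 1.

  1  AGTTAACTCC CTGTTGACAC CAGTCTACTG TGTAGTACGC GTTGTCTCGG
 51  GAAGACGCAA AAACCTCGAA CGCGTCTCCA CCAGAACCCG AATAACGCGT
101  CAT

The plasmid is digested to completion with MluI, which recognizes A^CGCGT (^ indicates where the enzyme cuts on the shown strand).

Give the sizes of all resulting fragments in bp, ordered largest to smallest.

MluI sites (ACGCGT) start at positions 37, 70, 95.
MluI cuts after the first base of each site, so after positions 37, 70, 95.
Circular molecule, 3 cuts → 3 fragments:
  38–70 → 33 bp
  71–95 → 25 bp
  96–103 then 1–37 → 8 + 37 = 45 bp
Sorted largest to smallest: 45, 33, 25 bp.

45, 33, 25 bp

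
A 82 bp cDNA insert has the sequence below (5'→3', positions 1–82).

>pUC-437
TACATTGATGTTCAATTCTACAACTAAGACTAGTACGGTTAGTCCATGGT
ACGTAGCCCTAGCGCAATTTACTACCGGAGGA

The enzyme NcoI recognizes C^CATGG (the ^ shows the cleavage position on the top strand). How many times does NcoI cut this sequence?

CCATGG occurs starting at position 44.
NcoI cuts at 1 site.

1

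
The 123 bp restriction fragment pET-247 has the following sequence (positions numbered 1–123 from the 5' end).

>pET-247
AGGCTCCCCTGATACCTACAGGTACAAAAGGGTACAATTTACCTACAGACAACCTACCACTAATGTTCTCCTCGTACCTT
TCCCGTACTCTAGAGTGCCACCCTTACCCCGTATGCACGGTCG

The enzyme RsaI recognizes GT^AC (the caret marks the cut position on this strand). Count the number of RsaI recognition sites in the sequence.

4

GTAC occurs starting at positions 22, 32, 74, 85.
RsaI cuts at 4 sites.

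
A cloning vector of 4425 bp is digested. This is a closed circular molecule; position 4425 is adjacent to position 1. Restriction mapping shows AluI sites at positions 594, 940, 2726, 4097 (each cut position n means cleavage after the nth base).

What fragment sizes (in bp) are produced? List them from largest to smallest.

1786, 1371, 922, 346 bp

Circular molecule, 4 cuts → 4 fragments:
  940 − 594 = 346 bp
  2726 − 940 = 1786 bp
  4097 − 2726 = 1371 bp
  wrap: 4425 − 4097 + 594 = 922 bp
Sorted largest to smallest: 1786, 1371, 922, 346 bp.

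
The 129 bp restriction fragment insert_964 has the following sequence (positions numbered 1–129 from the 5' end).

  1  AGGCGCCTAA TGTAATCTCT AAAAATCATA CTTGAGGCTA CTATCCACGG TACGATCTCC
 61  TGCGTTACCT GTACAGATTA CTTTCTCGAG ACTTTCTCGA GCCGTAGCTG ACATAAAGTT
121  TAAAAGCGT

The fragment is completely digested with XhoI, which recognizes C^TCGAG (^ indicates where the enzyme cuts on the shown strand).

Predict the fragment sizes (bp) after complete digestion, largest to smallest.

XhoI sites (CTCGAG) start at positions 85, 96.
XhoI cuts after the first base of each site, so after positions 85, 96.
Linear molecule, 2 cuts → 3 fragments:
  1–85 → 85 bp
  86–96 → 11 bp
  97–129 → 33 bp
Sorted largest to smallest: 85, 33, 11 bp.

85, 33, 11 bp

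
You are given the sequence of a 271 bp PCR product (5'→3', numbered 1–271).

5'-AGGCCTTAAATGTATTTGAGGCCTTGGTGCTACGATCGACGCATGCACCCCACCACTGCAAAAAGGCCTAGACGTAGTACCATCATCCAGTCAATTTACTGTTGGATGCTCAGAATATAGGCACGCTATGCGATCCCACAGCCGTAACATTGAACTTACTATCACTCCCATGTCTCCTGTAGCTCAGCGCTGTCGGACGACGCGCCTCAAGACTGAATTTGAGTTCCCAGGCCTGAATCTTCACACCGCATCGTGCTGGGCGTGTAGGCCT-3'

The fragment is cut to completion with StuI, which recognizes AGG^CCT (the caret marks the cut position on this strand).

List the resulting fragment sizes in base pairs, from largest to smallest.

StuI sites (AGGCCT) start at positions 1, 19, 64, 229, 266.
StuI cuts after base 3 of each site, so after positions 3, 21, 66, 231, 268.
Linear molecule, 5 cuts → 6 fragments:
  1–3 → 3 bp
  4–21 → 18 bp
  22–66 → 45 bp
  67–231 → 165 bp
  232–268 → 37 bp
  269–271 → 3 bp
Sorted largest to smallest: 165, 45, 37, 18, 3, 3 bp.

165, 45, 37, 18, 3, 3 bp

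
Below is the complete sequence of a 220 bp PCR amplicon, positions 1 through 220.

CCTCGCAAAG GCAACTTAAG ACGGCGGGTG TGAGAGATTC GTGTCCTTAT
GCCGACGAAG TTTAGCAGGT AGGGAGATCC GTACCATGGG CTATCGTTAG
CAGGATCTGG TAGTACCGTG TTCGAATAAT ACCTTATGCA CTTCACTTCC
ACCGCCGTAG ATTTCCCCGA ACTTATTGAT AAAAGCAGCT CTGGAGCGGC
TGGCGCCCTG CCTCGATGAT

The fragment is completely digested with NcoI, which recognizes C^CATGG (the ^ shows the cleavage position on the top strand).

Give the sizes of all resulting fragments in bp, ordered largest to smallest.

136, 84 bp

The NcoI site (CCATGG) starts at position 84.
NcoI cuts after the first base of each site, so after position 84.
Linear molecule, 1 cut → 2 fragments:
  1–84 → 84 bp
  85–220 → 136 bp
Sorted largest to smallest: 136, 84 bp.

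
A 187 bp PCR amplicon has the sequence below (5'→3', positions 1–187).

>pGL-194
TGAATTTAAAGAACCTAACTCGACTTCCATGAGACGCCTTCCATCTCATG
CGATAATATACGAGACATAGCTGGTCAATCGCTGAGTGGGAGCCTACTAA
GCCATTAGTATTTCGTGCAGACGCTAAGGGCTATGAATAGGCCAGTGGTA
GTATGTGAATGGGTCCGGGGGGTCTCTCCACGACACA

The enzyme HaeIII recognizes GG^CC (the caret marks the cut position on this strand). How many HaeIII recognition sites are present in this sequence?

1

GGCC occurs starting at position 140.
HaeIII cuts at 1 site.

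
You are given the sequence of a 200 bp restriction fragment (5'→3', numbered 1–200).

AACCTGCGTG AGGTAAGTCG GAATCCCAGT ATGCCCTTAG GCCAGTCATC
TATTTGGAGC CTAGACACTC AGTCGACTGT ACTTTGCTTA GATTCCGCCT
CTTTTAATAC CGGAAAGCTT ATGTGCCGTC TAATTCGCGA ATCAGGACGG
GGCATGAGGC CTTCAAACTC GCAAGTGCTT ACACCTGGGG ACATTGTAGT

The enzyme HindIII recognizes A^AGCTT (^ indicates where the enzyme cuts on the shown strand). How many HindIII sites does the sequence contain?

1

AAGCTT occurs starting at position 115.
HindIII cuts at 1 site.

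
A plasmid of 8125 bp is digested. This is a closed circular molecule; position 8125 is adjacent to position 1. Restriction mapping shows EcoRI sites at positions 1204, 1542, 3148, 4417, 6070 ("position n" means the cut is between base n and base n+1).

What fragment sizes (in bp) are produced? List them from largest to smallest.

Circular molecule, 5 cuts → 5 fragments:
  1542 − 1204 = 338 bp
  3148 − 1542 = 1606 bp
  4417 − 3148 = 1269 bp
  6070 − 4417 = 1653 bp
  wrap: 8125 − 6070 + 1204 = 3259 bp
Sorted largest to smallest: 3259, 1653, 1606, 1269, 338 bp.

3259, 1653, 1606, 1269, 338 bp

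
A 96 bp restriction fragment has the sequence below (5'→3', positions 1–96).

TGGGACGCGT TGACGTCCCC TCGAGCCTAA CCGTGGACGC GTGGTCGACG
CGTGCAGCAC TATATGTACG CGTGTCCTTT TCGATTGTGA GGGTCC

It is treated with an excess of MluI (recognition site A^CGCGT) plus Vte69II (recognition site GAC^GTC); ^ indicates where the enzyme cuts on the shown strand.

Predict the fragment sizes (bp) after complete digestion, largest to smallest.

28, 23, 20, 11, 9, 5 bp

MluI sites (ACGCGT) start at positions 5, 37, 48, 68.
MluI cuts after the first base of each site, so after positions 5, 37, 48, 68.
The Vte69II site (GACGTC) starts at position 12.
Vte69II cuts after base 3 of each site, so after position 14.
Combined cut positions: 5, 14, 37, 48, 68.
Linear molecule, 5 cuts → 6 fragments:
  1–5 → 5 bp
  6–14 → 9 bp
  15–37 → 23 bp
  38–48 → 11 bp
  49–68 → 20 bp
  69–96 → 28 bp
Sorted largest to smallest: 28, 23, 20, 11, 9, 5 bp.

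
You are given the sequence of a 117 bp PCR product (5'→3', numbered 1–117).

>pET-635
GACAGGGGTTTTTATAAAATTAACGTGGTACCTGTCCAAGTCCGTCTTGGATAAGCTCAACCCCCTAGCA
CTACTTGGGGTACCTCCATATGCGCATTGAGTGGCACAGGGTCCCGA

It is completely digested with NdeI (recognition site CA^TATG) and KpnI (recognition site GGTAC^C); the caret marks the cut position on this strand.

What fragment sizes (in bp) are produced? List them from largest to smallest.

52, 31, 29, 5 bp

The NdeI site (CATATG) starts at position 87.
NdeI cuts after base 2 of each site, so after position 88.
KpnI sites (GGTACC) start at positions 27, 79.
KpnI cuts after base 5 of each site (before the last base), so after positions 31, 83.
Combined cut positions: 31, 83, 88.
Linear molecule, 3 cuts → 4 fragments:
  1–31 → 31 bp
  32–83 → 52 bp
  84–88 → 5 bp
  89–117 → 29 bp
Sorted largest to smallest: 52, 31, 29, 5 bp.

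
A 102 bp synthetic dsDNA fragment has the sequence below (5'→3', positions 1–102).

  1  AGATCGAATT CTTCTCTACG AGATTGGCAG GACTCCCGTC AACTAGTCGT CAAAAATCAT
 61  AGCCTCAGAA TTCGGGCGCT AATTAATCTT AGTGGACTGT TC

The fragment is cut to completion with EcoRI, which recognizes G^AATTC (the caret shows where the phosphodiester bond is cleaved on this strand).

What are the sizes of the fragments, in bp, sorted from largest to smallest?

EcoRI sites (GAATTC) start at positions 6, 68.
EcoRI cuts after the first base of each site, so after positions 6, 68.
Linear molecule, 2 cuts → 3 fragments:
  1–6 → 6 bp
  7–68 → 62 bp
  69–102 → 34 bp
Sorted largest to smallest: 62, 34, 6 bp.

62, 34, 6 bp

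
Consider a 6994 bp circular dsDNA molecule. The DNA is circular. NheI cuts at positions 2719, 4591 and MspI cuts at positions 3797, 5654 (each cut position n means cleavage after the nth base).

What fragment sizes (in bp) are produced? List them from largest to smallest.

4059, 1078, 1063, 794 bp

Combined cut positions (sorted): 2719, 3797, 4591, 5654.
Circular molecule, 4 cuts → 4 fragments:
  3797 − 2719 = 1078 bp
  4591 − 3797 = 794 bp
  5654 − 4591 = 1063 bp
  wrap: 6994 − 5654 + 2719 = 4059 bp
Sorted largest to smallest: 4059, 1078, 1063, 794 bp.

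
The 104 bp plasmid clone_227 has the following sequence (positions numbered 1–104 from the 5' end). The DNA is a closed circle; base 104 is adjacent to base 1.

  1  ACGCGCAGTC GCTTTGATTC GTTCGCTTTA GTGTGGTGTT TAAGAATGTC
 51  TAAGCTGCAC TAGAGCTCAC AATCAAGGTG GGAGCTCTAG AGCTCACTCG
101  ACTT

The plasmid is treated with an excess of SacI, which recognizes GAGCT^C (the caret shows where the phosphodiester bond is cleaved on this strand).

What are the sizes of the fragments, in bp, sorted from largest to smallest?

SacI sites (GAGCTC) start at positions 63, 82, 90.
SacI cuts after base 5 of each site (before the last base), so after positions 67, 86, 94.
Circular molecule, 3 cuts → 3 fragments:
  68–86 → 19 bp
  87–94 → 8 bp
  95–104 then 1–67 → 10 + 67 = 77 bp
Sorted largest to smallest: 77, 19, 8 bp.

77, 19, 8 bp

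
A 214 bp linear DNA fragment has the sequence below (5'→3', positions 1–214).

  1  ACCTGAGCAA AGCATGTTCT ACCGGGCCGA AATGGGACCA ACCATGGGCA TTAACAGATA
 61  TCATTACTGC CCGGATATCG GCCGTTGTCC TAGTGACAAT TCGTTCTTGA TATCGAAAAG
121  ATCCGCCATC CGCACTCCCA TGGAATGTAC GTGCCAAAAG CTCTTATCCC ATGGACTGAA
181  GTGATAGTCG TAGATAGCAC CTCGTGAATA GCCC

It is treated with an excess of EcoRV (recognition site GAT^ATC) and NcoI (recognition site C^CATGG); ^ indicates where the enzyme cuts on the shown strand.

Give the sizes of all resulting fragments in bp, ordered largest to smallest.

45, 42, 35, 31, 27, 17, 17 bp

EcoRV sites (GATATC) start at positions 57, 74, 109.
EcoRV cuts after base 3 of each site, so after positions 59, 76, 111.
NcoI sites (CCATGG) start at positions 42, 138, 169.
NcoI cuts after the first base of each site, so after positions 42, 138, 169.
Combined cut positions: 42, 59, 76, 111, 138, 169.
Linear molecule, 6 cuts → 7 fragments:
  1–42 → 42 bp
  43–59 → 17 bp
  60–76 → 17 bp
  77–111 → 35 bp
  112–138 → 27 bp
  139–169 → 31 bp
  170–214 → 45 bp
Sorted largest to smallest: 45, 42, 35, 31, 27, 17, 17 bp.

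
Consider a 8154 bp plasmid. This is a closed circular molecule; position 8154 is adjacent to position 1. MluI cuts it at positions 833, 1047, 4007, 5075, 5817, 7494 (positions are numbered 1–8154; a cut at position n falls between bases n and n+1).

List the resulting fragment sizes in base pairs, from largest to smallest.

Circular molecule, 6 cuts → 6 fragments:
  1047 − 833 = 214 bp
  4007 − 1047 = 2960 bp
  5075 − 4007 = 1068 bp
  5817 − 5075 = 742 bp
  7494 − 5817 = 1677 bp
  wrap: 8154 − 7494 + 833 = 1493 bp
Sorted largest to smallest: 2960, 1677, 1493, 1068, 742, 214 bp.

2960, 1677, 1493, 1068, 742, 214 bp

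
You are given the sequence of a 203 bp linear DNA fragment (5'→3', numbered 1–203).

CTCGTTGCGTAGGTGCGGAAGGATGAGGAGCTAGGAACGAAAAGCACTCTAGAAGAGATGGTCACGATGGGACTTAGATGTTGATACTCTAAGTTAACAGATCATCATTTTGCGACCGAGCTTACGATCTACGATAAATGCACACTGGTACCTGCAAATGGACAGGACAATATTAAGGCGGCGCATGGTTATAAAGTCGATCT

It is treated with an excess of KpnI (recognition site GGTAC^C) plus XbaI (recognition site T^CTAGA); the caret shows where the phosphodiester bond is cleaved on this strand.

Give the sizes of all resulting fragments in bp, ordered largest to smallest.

The KpnI site (GGTACC) starts at position 147.
KpnI cuts after base 5 of each site (before the last base), so after position 151.
The XbaI site (TCTAGA) starts at position 48.
XbaI cuts after the first base of each site, so after position 48.
Combined cut positions: 48, 151.
Linear molecule, 2 cuts → 3 fragments:
  1–48 → 48 bp
  49–151 → 103 bp
  152–203 → 52 bp
Sorted largest to smallest: 103, 52, 48 bp.

103, 52, 48 bp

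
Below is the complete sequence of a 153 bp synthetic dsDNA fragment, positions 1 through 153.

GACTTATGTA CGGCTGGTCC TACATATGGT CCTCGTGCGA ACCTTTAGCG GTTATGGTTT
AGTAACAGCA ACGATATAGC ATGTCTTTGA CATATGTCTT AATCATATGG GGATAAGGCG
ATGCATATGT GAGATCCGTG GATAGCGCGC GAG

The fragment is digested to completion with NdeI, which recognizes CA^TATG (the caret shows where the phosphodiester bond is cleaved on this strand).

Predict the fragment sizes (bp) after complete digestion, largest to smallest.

NdeI sites (CATATG) start at positions 23, 91, 104, 124.
NdeI cuts after base 2 of each site, so after positions 24, 92, 105, 125.
Linear molecule, 4 cuts → 5 fragments:
  1–24 → 24 bp
  25–92 → 68 bp
  93–105 → 13 bp
  106–125 → 20 bp
  126–153 → 28 bp
Sorted largest to smallest: 68, 28, 24, 20, 13 bp.

68, 28, 24, 20, 13 bp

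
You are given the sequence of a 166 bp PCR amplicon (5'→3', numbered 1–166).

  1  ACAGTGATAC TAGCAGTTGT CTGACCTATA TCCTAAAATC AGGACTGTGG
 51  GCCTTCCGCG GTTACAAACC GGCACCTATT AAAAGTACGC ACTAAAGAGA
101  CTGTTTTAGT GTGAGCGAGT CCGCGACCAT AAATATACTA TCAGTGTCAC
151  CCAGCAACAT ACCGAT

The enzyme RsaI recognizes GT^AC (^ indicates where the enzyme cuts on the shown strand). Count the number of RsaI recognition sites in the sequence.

GTAC occurs starting at position 85.
RsaI cuts at 1 site.

1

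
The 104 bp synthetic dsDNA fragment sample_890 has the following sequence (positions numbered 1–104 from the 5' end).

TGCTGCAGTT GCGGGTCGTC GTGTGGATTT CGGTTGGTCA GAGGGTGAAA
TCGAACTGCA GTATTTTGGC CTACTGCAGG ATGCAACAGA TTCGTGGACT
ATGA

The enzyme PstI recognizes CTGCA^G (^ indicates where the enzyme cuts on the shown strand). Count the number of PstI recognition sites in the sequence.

3

CTGCAG occurs starting at positions 3, 56, 74.
PstI cuts at 3 sites.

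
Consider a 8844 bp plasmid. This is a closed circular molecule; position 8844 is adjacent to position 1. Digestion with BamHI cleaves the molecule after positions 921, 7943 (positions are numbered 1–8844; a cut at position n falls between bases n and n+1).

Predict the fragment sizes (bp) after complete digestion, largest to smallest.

7022, 1822 bp

Circular molecule, 2 cuts → 2 fragments:
  7943 − 921 = 7022 bp
  wrap: 8844 − 7943 + 921 = 1822 bp
Sorted largest to smallest: 7022, 1822 bp.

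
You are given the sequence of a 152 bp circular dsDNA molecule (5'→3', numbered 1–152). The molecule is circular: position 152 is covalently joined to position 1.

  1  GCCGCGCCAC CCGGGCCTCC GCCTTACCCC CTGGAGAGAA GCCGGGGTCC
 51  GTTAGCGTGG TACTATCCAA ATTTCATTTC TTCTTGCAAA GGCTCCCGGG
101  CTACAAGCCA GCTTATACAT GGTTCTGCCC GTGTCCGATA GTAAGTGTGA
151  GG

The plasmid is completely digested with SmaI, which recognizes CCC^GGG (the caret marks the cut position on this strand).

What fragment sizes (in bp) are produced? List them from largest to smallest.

85, 67 bp

SmaI sites (CCCGGG) start at positions 10, 95.
SmaI cuts after base 3 of each site, so after positions 12, 97.
Circular molecule, 2 cuts → 2 fragments:
  13–97 → 85 bp
  98–152 then 1–12 → 55 + 12 = 67 bp
Sorted largest to smallest: 85, 67 bp.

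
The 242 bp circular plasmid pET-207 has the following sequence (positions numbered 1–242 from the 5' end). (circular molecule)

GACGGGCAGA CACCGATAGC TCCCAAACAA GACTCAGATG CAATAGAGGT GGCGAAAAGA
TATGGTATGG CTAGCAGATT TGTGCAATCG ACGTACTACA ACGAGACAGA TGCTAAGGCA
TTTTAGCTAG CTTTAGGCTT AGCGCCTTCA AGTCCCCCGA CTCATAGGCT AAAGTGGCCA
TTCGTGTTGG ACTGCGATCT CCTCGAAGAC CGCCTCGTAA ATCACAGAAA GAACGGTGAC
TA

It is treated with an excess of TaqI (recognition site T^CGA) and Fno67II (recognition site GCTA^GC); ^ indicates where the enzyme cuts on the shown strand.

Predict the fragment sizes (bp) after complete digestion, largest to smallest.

TaqI sites (TCGA) start at positions 88, 203.
TaqI cuts after the first base of each site, so after positions 88, 203.
Fno67II sites (GCTAGC) start at positions 70, 126.
Fno67II cuts after base 4 of each site, so after positions 73, 129.
Combined cut positions: 73, 88, 129, 203.
Circular molecule, 4 cuts → 4 fragments:
  74–88 → 15 bp
  89–129 → 41 bp
  130–203 → 74 bp
  204–242 then 1–73 → 39 + 73 = 112 bp
Sorted largest to smallest: 112, 74, 41, 15 bp.

112, 74, 41, 15 bp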